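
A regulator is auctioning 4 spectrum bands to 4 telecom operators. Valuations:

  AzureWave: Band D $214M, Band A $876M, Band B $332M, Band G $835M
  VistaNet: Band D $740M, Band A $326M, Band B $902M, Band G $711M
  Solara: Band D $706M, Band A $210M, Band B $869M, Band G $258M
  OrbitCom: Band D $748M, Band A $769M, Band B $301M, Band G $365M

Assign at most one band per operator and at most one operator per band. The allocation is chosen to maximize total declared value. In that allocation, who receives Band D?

VistaNet receives Band D.

Treat this as an assignment problem: match each operator to one band.
Optimal: AzureWave→Band G ($835M), VistaNet→Band D ($740M), Solara→Band B ($869M), OrbitCom→Band A ($769M) — total 835+740+869+769 = $3213M.
Row-greedy (each operator in turn takes its best remaining band) gives $2849M, worse by 364.
Every other assignment is strictly worse.
VistaNet's own top band is Band B ($902M), but forcing VistaNet→Band B and reassigning the rest optimally gives only $3212M — worse by 1.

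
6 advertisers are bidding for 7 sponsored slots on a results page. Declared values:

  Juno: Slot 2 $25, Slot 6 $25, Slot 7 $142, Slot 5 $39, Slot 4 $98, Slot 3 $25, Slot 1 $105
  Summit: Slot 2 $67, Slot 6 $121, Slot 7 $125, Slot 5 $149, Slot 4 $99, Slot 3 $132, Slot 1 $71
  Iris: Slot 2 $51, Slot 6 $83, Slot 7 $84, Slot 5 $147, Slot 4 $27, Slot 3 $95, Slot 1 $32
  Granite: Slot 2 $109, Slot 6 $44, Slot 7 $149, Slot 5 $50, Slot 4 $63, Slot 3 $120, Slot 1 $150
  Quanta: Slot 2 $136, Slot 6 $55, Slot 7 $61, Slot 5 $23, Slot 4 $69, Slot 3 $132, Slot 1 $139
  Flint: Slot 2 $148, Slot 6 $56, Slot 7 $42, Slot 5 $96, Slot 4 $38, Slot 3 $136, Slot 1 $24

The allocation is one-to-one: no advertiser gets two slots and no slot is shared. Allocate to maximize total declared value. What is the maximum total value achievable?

Max total: $840

Optimal: Juno→Slot 7 ($142), Summit→Slot 6 ($121), Iris→Slot 5 ($147), Granite→Slot 1 ($150), Quanta→Slot 3 ($132), Flint→Slot 2 ($148) — total 142+121+147+150+132+148 = $840.
Max-entry greedy (repeatedly take the single best remaining cell) gives $804, worse by 36.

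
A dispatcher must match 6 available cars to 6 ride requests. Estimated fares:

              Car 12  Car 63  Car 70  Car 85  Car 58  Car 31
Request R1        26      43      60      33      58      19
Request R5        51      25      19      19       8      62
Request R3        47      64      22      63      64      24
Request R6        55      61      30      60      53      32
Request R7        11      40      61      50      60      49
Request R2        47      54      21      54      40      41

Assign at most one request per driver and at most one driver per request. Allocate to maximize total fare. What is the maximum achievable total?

Optimal: Car 12→Request R6 ($55), Car 63→Request R3 ($64), Car 70→Request R1 ($60), Car 85→Request R2 ($54), Car 58→Request R7 ($60), Car 31→Request R5 ($62) — total 55+64+60+54+60+62 = $355.
Column-greedy (each request in turn goes to its best remaining driver) gives $353, worse by 2.
Next-best assignment: Car 12→Request R6, Car 63→Request R3, Car 70→Request R7, Car 85→Request R2, Car 58→Request R1, Car 31→Request R5 = $354.
Swapping Car 58↔Car 85 (Car 58→Request R2 $40, Car 85→Request R7 $50) loses 24.
Checked against all permutations: $355 is optimal.

Maximum total: $355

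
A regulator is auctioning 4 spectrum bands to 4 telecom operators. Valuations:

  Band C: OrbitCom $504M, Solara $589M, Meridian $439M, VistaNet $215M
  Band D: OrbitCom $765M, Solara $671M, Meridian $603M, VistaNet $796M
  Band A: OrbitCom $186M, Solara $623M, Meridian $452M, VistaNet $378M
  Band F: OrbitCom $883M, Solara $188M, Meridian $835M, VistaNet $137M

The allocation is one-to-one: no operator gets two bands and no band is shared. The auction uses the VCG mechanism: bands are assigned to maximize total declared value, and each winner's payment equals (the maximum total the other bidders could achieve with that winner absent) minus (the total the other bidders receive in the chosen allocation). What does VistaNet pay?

VistaNet pays $261M.

Efficient allocation: OrbitCom→Band C ($504M), Solara→Band A ($623M), Meridian→Band F ($835M), VistaNet→Band D ($796M); total welfare W = $2758M.
VistaNet receives Band D at value $796M, so the others get W − 796 = $1962M.
Without VistaNet: best allocation of the remaining 3 bidders over all 4 bands is OrbitCom→Band D ($765M), Solara→Band A ($623M), Meridian→Band F ($835M), total $2223M.
VCG payment = (others' best without VistaNet) − (others' welfare with VistaNet) = 2223 − 1962 = $261M.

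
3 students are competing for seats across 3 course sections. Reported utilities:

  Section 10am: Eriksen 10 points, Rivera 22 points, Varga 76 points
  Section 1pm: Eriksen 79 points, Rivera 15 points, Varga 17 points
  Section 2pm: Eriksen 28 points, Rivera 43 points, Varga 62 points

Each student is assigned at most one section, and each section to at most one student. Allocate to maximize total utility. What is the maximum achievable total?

Optimal: Eriksen→Section 1pm (79 points), Rivera→Section 2pm (43 points), Varga→Section 10am (76 points) — total 79+43+76 = 198 points.
No other one-to-one assignment exceeds 198 points.

Maximum total: 198 points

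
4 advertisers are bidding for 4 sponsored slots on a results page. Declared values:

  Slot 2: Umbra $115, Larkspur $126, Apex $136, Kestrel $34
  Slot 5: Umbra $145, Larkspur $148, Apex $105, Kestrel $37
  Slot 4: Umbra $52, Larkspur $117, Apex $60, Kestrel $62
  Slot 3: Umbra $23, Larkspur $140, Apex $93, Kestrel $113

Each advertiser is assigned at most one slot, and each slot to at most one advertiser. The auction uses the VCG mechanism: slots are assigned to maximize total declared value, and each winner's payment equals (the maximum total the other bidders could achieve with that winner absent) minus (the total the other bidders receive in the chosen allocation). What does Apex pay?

Apex pays $9.

Efficient allocation: Umbra→Slot 5 ($145), Larkspur→Slot 4 ($117), Apex→Slot 2 ($136), Kestrel→Slot 3 ($113); total welfare W = $511.
Apex receives Slot 2 at value $136, so the others get W − 136 = $375.
Without Apex: best allocation of the remaining 3 bidders over all 4 slots is Umbra→Slot 5 ($145), Larkspur→Slot 2 ($126), Kestrel→Slot 3 ($113), total $384.
VCG payment = (others' best without Apex) − (others' welfare with Apex) = 384 − 375 = $9.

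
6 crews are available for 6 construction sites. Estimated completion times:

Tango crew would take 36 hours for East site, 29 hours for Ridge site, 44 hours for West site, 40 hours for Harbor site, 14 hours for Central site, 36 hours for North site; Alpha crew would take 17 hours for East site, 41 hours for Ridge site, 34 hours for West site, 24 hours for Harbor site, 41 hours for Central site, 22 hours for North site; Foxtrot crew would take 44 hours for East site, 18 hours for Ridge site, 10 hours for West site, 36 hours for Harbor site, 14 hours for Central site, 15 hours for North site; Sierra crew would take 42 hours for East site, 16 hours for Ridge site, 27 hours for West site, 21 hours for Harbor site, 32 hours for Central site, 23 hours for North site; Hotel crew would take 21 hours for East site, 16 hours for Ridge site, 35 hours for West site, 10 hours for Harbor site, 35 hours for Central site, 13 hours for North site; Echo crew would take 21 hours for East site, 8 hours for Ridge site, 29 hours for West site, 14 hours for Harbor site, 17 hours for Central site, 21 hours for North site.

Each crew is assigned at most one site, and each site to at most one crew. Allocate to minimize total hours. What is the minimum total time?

Optimal: Tango crew→Central site (14 hours), Alpha crew→East site (17 hours), Foxtrot crew→West site (10 hours), Sierra crew→North site (23 hours), Hotel crew→Harbor site (10 hours), Echo crew→Ridge site (8 hours) — total 14+17+10+23+10+8 = 82 hours.
Row-greedy (each crew in turn takes its cheapest remaining site) gives 88 hours, worse by 6.
Swapping Tango crew↔Hotel crew (Tango crew→Harbor site 40 hours, Hotel crew→Central site 35 hours) adds 51.
Checked against all permutations: 82 hours is optimal.

Minimum total: 82 hours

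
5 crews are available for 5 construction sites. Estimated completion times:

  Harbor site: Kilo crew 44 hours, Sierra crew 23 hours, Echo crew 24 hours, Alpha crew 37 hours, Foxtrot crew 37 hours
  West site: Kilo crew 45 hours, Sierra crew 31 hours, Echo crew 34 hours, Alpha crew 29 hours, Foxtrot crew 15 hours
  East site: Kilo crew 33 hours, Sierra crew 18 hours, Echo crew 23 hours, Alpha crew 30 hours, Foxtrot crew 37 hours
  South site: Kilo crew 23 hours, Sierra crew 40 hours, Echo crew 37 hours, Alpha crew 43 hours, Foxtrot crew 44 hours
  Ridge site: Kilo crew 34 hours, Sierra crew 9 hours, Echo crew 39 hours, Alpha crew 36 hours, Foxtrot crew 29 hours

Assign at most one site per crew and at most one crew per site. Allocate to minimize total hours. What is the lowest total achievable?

Optimal: Kilo crew→South site (23 hours), Sierra crew→Ridge site (9 hours), Echo crew→Harbor site (24 hours), Alpha crew→East site (30 hours), Foxtrot crew→West site (15 hours) — total 23+9+24+30+15 = 101 hours.
Column-greedy (each site in turn goes to its cheapest remaining crew) gives 120 hours, worse by 19.
Next-best assignment: Kilo crew→South site, Sierra crew→Ridge site, Echo crew→East site, Alpha crew→Harbor site, Foxtrot crew→West site = 107 hours.

Minimum total: 101 hours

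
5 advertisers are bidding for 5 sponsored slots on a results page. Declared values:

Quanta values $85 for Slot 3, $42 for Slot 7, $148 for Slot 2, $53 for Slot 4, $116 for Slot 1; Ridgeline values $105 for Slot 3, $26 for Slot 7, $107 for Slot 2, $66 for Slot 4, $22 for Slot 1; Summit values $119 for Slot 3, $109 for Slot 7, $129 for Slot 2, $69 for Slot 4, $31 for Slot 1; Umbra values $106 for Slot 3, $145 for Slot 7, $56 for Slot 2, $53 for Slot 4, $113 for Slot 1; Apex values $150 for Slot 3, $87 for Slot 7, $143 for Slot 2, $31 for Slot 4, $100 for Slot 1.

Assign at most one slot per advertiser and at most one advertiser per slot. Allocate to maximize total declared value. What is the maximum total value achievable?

Optimal: Quanta→Slot 1 ($116), Ridgeline→Slot 4 ($66), Summit→Slot 2 ($129), Umbra→Slot 7 ($145), Apex→Slot 3 ($150) — total 116+66+129+145+150 = $606.
Row-greedy (each advertiser in turn takes its best remaining slot) gives $506, worse by 100.
Swapping Summit↔Apex (Summit→Slot 3 $119, Apex→Slot 2 $143) loses 17.
No other one-to-one assignment exceeds $606.

Maximum total: $606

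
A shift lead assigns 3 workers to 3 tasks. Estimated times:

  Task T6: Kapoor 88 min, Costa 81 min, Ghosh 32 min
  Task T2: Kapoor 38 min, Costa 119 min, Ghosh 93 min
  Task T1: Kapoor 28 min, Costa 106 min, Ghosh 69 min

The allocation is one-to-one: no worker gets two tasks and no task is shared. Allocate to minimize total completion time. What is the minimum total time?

Min total: 176 min

This is a one-to-one assignment (minimum-cost bipartite matching).
Optimal: Kapoor→Task T2 (38 min), Costa→Task T1 (106 min), Ghosh→Task T6 (32 min) — total 38+106+32 = 176 min.
Row-greedy (each worker in turn takes its cheapest remaining task) gives 202 min, worse by 26.
Next-best assignment: Kapoor→Task T1, Costa→Task T2, Ghosh→Task T6 = 179 min.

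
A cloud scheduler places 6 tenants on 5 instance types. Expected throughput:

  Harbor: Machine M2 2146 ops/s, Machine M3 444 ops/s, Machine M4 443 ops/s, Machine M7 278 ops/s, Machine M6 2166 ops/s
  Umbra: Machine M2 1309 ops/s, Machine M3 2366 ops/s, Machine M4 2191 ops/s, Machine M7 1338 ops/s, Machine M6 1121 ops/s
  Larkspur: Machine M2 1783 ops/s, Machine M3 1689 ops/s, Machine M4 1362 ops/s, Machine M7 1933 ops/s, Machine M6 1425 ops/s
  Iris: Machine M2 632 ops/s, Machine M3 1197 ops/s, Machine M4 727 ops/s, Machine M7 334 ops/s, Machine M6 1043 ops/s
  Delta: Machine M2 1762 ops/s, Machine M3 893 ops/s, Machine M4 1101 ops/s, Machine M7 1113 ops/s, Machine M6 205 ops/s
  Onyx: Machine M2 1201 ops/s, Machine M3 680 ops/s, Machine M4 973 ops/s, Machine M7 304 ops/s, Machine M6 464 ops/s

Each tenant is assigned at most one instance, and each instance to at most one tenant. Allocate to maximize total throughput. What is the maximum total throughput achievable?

Treat this as an assignment problem: match each tenant to one instance.
Optimal: Delta→Machine M2 (1762 ops/s), Iris→Machine M3 (1197 ops/s), Umbra→Machine M4 (2191 ops/s), Larkspur→Machine M7 (1933 ops/s), Harbor→Machine M6 (2166 ops/s) — total 1762+1197+2191+1933+2166 = 9249 ops/s.
Max-entry greedy (repeatedly take the single best remaining cell) gives 9200 ops/s, worse by 49.
Swapping Larkspur↔Iris (Larkspur→Machine M3 1689 ops/s, Iris→Machine M7 334 ops/s) loses 1107.
No other one-to-one assignment exceeds 9249 ops/s.

Maximum total: 9249 ops/s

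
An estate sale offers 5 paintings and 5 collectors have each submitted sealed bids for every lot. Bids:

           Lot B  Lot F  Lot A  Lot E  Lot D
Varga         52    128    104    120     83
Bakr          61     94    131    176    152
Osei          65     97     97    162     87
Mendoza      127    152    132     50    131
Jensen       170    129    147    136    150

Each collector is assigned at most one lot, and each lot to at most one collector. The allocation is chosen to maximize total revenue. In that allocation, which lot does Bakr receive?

Optimal: Varga→Lot F ($128), Bakr→Lot D ($152), Osei→Lot E ($162), Mendoza→Lot A ($132), Jensen→Lot B ($170) — total 128+152+162+132+170 = $744.
Row-greedy (each collector in turn takes its best remaining lot) gives $702, worse by 42.
Swapping Varga↔Mendoza (Varga→Lot A $104, Mendoza→Lot F $152) loses 4.
Every other assignment is strictly worse.
Bakr's own top lot is Lot E ($176), but forcing Bakr→Lot E and reassigning the rest optimally gives only $702 — worse by 42.

Bakr receives Lot D.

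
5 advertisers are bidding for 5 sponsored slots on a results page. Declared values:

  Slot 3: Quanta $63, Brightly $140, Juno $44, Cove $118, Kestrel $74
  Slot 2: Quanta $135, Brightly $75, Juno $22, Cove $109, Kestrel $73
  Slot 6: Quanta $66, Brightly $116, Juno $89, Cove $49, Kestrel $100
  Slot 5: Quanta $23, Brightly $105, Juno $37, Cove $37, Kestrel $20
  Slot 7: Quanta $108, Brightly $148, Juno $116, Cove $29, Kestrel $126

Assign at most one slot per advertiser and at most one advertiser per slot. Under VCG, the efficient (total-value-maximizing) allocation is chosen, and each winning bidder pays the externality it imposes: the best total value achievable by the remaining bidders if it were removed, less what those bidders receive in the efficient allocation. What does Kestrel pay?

Kestrel pays $16.

Efficient allocation: Quanta→Slot 2 ($135), Brightly→Slot 5 ($105), Juno→Slot 7 ($116), Cove→Slot 3 ($118), Kestrel→Slot 6 ($100); total welfare W = $574.
Kestrel receives Slot 6 at value $100, so the others get W − 100 = $474.
Without Kestrel: best allocation of the remaining 4 bidders over all 5 slots is Quanta→Slot 2 ($135), Brightly→Slot 7 ($148), Juno→Slot 6 ($89), Cove→Slot 3 ($118), total $490.
VCG payment = (others' best without Kestrel) − (others' welfare with Kestrel) = 490 − 474 = $16.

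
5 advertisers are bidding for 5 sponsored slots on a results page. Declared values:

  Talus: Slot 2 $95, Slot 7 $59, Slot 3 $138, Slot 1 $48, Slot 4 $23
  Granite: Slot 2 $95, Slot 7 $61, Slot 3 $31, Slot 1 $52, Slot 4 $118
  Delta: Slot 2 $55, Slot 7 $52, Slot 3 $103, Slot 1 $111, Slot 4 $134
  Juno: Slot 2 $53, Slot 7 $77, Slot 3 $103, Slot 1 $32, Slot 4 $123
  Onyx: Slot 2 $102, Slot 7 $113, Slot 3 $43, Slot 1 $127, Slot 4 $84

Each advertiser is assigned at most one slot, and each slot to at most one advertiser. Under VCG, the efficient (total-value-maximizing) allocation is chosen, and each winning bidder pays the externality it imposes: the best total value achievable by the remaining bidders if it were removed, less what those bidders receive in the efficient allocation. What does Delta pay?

Delta pays $14.

Efficient allocation: Talus→Slot 3 ($138), Granite→Slot 2 ($95), Delta→Slot 1 ($111), Juno→Slot 4 ($123), Onyx→Slot 7 ($113); total welfare W = $580.
Delta receives Slot 1 at value $111, so the others get W − 111 = $469.
Without Delta: best allocation of the remaining 4 bidders over all 5 slots is Talus→Slot 3 ($138), Granite→Slot 2 ($95), Juno→Slot 4 ($123), Onyx→Slot 1 ($127), total $483.
VCG payment = (others' best without Delta) − (others' welfare with Delta) = 483 − 469 = $14.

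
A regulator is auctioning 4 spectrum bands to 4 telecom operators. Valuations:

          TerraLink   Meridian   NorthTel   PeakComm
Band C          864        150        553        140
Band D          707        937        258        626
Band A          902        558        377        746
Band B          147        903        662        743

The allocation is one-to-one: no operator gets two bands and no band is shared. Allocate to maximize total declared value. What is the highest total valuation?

Optimal: TerraLink→Band C ($864M), Meridian→Band D ($937M), NorthTel→Band B ($662M), PeakComm→Band A ($746M) — total 864+937+662+746 = $3209M.
Row-greedy (each operator in turn takes its best remaining band) gives $2641M, worse by 568.
Swapping TerraLink↔Meridian (TerraLink→Band D $707M, Meridian→Band C $150M) loses 944.

Max total: $3209M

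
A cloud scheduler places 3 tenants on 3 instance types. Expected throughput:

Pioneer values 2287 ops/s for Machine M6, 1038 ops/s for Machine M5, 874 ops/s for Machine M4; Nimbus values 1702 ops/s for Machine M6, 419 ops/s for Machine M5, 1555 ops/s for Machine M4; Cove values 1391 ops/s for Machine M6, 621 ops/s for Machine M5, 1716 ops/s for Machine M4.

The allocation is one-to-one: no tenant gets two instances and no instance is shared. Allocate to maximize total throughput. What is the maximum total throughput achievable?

Max total: 4463 ops/s

This is a one-to-one assignment (maximum-weight bipartite matching).
Optimal: Pioneer→Machine M6 (2287 ops/s), Nimbus→Machine M4 (1555 ops/s), Cove→Machine M5 (621 ops/s) — total 2287+1555+621 = 4463 ops/s.
Max-entry greedy (repeatedly take the single best remaining cell) gives 4422 ops/s, worse by 41.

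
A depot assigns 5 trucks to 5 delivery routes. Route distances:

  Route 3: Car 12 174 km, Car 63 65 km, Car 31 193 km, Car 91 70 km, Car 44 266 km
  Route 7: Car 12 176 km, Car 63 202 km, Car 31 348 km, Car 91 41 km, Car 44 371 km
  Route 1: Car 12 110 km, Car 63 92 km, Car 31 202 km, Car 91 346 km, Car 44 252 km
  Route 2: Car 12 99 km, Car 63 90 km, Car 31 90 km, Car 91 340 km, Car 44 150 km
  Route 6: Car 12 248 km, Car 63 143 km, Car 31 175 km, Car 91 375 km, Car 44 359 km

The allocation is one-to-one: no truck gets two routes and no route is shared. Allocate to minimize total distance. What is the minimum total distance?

Minimum total: 541 km

Optimal: Car 12→Route 1 (110 km), Car 63→Route 3 (65 km), Car 31→Route 6 (175 km), Car 91→Route 7 (41 km), Car 44→Route 2 (150 km) — total 110+65+175+41+150 = 541 km.
Min-entry greedy (repeatedly take the single cheapest remaining cell) gives 665 km, worse by 124.
Swapping Car 91↔Car 31 (Car 91→Route 6 375 km, Car 31→Route 7 348 km) adds 507.
No other one-to-one assignment undercuts 541 km.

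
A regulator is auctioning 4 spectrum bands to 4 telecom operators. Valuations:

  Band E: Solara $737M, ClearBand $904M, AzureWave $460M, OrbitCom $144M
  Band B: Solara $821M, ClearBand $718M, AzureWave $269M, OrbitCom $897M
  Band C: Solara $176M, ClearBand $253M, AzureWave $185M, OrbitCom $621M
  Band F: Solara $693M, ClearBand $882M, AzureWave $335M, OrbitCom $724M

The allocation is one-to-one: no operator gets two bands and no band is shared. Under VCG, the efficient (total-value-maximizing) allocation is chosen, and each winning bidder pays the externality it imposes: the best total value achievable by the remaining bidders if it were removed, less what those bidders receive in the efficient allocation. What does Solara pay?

Efficient allocation: Solara→Band B ($821M), ClearBand→Band F ($882M), AzureWave→Band E ($460M), OrbitCom→Band C ($621M); total welfare W = $2784M.
Solara receives Band B at value $821M, so the others get W − 821 = $1963M.
Without Solara: best allocation of the remaining 3 bidders over all 4 bands is ClearBand→Band F ($882M), AzureWave→Band E ($460M), OrbitCom→Band B ($897M), total $2239M.
VCG payment = (others' best without Solara) − (others' welfare with Solara) = 2239 − 1963 = $276M.

Solara pays $276M.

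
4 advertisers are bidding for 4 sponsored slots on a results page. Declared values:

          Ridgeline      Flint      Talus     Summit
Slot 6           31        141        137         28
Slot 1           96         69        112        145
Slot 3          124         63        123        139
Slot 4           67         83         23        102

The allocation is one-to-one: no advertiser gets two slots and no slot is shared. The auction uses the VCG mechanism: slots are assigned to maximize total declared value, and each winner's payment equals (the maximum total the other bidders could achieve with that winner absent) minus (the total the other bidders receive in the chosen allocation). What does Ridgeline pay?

Efficient allocation: Ridgeline→Slot 3 ($124), Flint→Slot 4 ($83), Talus→Slot 6 ($137), Summit→Slot 1 ($145); total welfare W = $489.
Ridgeline receives Slot 3 at value $124, so the others get W − 124 = $365.
Without Ridgeline: best allocation of the remaining 3 bidders over all 4 slots is Flint→Slot 6 ($141), Talus→Slot 3 ($123), Summit→Slot 1 ($145), total $409.
VCG payment = (others' best without Ridgeline) − (others' welfare with Ridgeline) = 409 − 365 = $44.

Ridgeline pays $44.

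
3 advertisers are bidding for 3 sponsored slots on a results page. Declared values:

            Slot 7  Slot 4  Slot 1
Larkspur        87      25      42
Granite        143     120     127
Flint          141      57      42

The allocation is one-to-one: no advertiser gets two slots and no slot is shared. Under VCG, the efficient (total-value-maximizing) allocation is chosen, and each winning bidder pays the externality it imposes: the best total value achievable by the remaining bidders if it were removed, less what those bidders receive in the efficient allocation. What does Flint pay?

Efficient allocation: Larkspur→Slot 1 ($42), Granite→Slot 4 ($120), Flint→Slot 7 ($141); total welfare W = $303.
Flint receives Slot 7 at value $141, so the others get W − 141 = $162.
Without Flint: best allocation of the remaining 2 bidders over all 3 slots is Larkspur→Slot 7 ($87), Granite→Slot 1 ($127), total $214.
VCG payment = (others' best without Flint) − (others' welfare with Flint) = 214 − 162 = $52.

Flint pays $52.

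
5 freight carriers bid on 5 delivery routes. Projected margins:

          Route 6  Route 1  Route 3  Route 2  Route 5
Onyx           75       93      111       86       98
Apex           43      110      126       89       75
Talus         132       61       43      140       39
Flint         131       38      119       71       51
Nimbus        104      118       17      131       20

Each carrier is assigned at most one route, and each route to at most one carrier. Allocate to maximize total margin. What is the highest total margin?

This is the linear assignment problem.
Optimal: Onyx→Route 5 ($98k), Apex→Route 3 ($126k), Talus→Route 2 ($140k), Flint→Route 6 ($131k), Nimbus→Route 1 ($118k) — total 98+126+140+131+118 = $613k.
Row-greedy (each carrier in turn takes its best remaining route) gives $512k, worse by 101.
Next-best assignment: Onyx→Route 5, Apex→Route 1, Talus→Route 6, Flint→Route 3, Nimbus→Route 2 = $590k.
No other one-to-one assignment exceeds $613k.

Maximum total: $613k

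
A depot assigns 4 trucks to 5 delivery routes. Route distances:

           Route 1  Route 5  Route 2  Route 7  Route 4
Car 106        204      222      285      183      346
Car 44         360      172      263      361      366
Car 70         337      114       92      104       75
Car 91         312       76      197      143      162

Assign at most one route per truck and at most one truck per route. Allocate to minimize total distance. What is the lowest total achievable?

Optimal: Car 106→Route 1 (204 km), Car 44→Route 5 (172 km), Car 70→Route 4 (75 km), Car 91→Route 7 (143 km) — total 204+172+75+143 = 594 km.
Swapping Car 70↔Car 91 (Car 70→Route 7 104 km, Car 91→Route 4 162 km) adds 48.
Checked against all permutations: 594 km is optimal.

Min total: 594 km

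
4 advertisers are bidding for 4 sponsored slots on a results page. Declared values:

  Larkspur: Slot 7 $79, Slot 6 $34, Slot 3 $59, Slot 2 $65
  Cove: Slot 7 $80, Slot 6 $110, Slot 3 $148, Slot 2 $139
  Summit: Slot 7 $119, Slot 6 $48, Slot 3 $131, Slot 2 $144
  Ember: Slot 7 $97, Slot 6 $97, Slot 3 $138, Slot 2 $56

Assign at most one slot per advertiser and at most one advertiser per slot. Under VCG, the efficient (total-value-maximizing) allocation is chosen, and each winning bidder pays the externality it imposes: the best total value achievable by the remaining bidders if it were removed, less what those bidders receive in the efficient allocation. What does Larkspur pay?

Efficient allocation: Larkspur→Slot 7 ($79), Cove→Slot 6 ($110), Summit→Slot 2 ($144), Ember→Slot 3 ($138); total welfare W = $471.
Larkspur receives Slot 7 at value $79, so the others get W − 79 = $392.
Without Larkspur: best allocation of the remaining 3 bidders over all 4 slots is Cove→Slot 2 ($139), Summit→Slot 7 ($119), Ember→Slot 3 ($138), total $396.
VCG payment = (others' best without Larkspur) − (others' welfare with Larkspur) = 396 − 392 = $4.

Larkspur pays $4.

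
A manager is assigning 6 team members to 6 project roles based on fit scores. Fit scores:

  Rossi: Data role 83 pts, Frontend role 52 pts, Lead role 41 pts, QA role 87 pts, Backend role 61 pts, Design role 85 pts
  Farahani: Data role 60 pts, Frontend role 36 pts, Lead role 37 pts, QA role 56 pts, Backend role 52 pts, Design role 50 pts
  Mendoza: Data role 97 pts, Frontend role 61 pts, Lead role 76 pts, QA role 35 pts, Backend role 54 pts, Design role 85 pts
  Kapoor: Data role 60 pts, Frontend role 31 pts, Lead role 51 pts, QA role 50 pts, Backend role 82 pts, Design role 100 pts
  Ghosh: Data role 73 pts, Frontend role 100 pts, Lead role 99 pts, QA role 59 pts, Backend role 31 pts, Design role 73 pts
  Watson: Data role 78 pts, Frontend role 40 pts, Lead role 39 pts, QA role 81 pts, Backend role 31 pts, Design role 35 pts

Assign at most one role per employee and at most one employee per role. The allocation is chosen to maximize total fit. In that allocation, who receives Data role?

Watson receives Data role.

This is a one-to-one assignment (maximum-weight bipartite matching).
Optimal: Rossi→QA role (87 pts), Farahani→Backend role (52 pts), Mendoza→Lead role (76 pts), Kapoor→Design role (100 pts), Ghosh→Frontend role (100 pts), Watson→Data role (78 pts) — total 87+52+76+100+100+78 = 493 pts.
Row-greedy (each employee in turn takes its best remaining role) gives 453 pts, worse by 40.
Watson's own top role is QA role (81 pts), but forcing Watson→QA role and reassigning the rest optimally gives only 492 pts — worse by 1.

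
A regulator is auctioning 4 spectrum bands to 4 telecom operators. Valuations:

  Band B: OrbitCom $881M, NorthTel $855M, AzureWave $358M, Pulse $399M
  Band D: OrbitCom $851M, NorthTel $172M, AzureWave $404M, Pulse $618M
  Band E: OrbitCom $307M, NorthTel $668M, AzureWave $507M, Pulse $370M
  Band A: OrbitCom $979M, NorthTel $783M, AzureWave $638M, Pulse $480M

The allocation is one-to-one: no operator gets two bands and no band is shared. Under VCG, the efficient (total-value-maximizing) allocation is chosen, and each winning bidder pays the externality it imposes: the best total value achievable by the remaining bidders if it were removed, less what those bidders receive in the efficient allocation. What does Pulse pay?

Pulse pays $3M.

Efficient allocation: OrbitCom→Band A ($979M), NorthTel→Band B ($855M), AzureWave→Band E ($507M), Pulse→Band D ($618M); total welfare W = $2959M.
Pulse receives Band D at value $618M, so the others get W − 618 = $2341M.
Without Pulse: best allocation of the remaining 3 bidders over all 4 bands is OrbitCom→Band D ($851M), NorthTel→Band B ($855M), AzureWave→Band A ($638M), total $2344M.
VCG payment = (others' best without Pulse) − (others' welfare with Pulse) = 2344 − 2341 = $3M.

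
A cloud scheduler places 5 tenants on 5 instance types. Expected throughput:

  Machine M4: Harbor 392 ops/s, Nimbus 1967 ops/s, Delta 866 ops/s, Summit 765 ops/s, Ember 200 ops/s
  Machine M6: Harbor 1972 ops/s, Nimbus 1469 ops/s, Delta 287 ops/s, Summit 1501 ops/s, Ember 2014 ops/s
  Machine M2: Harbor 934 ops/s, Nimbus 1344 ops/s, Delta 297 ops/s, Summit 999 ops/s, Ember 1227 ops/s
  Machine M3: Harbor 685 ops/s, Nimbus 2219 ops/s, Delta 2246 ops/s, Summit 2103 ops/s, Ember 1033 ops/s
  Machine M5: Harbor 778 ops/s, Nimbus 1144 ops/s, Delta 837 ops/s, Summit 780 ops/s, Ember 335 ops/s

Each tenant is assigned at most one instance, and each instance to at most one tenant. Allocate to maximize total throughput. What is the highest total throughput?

Optimal: Harbor→Machine M6 (1972 ops/s), Nimbus→Machine M4 (1967 ops/s), Delta→Machine M3 (2246 ops/s), Summit→Machine M5 (780 ops/s), Ember→Machine M2 (1227 ops/s) — total 1972+1967+2246+780+1227 = 8192 ops/s.
Row-greedy (each tenant in turn takes its best remaining instance) gives 6391 ops/s, worse by 1801.

Max total: 8192 ops/s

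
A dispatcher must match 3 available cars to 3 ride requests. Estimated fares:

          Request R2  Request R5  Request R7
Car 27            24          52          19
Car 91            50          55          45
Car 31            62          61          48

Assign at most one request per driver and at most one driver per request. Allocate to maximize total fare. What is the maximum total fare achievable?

Maximum total: $159

This is the linear assignment problem.
Optimal: Car 27→Request R5 ($52), Car 91→Request R7 ($45), Car 31→Request R2 ($62) — total 52+45+62 = $159.
Column-greedy (each request in turn goes to its best remaining driver) gives $136, worse by 23.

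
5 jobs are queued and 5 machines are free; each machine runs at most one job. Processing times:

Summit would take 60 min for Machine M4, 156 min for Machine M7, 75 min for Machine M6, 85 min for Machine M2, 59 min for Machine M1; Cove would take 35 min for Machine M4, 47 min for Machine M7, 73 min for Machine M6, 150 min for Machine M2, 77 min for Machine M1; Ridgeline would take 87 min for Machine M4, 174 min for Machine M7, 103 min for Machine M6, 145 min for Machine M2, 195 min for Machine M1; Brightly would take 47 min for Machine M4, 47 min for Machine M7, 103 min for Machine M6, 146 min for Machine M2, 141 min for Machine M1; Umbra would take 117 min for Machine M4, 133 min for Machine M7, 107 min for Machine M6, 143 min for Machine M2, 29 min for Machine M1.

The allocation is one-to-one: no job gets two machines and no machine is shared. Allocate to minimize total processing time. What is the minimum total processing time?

Optimal: Summit→Machine M2 (85 min), Cove→Machine M4 (35 min), Ridgeline→Machine M6 (103 min), Brightly→Machine M7 (47 min), Umbra→Machine M1 (29 min) — total 85+35+103+47+29 = 299 min.
Column-greedy (each machine in turn goes to its cheapest remaining job) gives 495 min, worse by 196.
Every other assignment is strictly worse.

Min total: 299 min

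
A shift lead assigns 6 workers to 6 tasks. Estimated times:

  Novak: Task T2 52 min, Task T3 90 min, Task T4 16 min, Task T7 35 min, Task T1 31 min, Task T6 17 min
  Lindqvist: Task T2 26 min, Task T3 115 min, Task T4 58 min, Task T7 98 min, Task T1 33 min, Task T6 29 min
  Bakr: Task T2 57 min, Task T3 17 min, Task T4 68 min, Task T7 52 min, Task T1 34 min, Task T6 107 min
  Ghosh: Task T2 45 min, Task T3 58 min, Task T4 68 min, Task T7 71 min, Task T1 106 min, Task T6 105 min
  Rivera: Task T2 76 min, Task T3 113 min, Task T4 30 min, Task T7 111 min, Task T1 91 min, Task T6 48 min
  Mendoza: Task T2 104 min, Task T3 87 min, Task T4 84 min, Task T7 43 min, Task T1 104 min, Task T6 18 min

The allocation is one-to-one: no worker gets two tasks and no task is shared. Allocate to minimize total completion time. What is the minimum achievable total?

Treat this as an assignment problem: match each worker to one task.
Optimal: Novak→Task T7 (35 min), Lindqvist→Task T1 (33 min), Bakr→Task T3 (17 min), Ghosh→Task T2 (45 min), Rivera→Task T4 (30 min), Mendoza→Task T6 (18 min) — total 35+33+17+45+30+18 = 178 min.
Min-entry greedy (repeatedly take the single cheapest remaining cell) gives 239 min, worse by 61.

Minimum total: 178 min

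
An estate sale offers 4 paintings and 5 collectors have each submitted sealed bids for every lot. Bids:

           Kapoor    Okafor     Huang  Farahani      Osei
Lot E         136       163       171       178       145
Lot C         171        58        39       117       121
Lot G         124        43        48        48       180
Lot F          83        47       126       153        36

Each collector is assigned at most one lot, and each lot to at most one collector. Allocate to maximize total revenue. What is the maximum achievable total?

Maximum total: $675

Optimal: Huang→Lot E ($171), Kapoor→Lot C ($171), Osei→Lot G ($180), Farahani→Lot F ($153) — total 171+171+180+153 = $675.
Row-greedy (each collector in turn takes its best remaining lot) gives $508, worse by 167.
Next-best assignment: Okafor→Lot E, Kapoor→Lot C, Osei→Lot G, Farahani→Lot F = $667.
Checked against all permutations: $675 is optimal.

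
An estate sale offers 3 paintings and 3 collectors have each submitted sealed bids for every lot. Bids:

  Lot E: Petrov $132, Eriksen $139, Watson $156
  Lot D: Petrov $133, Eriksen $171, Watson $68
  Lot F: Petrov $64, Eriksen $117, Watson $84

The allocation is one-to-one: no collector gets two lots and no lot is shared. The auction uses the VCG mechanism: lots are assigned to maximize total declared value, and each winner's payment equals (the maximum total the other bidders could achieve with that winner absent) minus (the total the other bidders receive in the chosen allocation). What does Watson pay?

Efficient allocation: Petrov→Lot D ($133), Eriksen→Lot F ($117), Watson→Lot E ($156); total welfare W = $406.
Watson receives Lot E at value $156, so the others get W − 156 = $250.
Without Watson: best allocation of the remaining 2 bidders over all 3 lots is Petrov→Lot E ($132), Eriksen→Lot D ($171), total $303.
VCG payment = (others' best without Watson) − (others' welfare with Watson) = 303 − 250 = $53.

Watson pays $53.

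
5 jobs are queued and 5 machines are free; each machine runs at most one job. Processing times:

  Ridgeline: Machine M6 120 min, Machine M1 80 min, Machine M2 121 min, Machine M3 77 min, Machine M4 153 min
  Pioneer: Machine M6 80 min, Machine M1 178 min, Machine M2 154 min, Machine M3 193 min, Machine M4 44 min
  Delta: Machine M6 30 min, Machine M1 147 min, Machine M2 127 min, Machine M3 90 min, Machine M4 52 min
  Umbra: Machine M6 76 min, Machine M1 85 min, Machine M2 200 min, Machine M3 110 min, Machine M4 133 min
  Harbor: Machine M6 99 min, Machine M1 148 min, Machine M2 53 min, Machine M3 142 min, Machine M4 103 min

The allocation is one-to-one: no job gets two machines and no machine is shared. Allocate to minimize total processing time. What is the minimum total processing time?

Optimal: Ridgeline→Machine M3 (77 min), Pioneer→Machine M4 (44 min), Delta→Machine M6 (30 min), Umbra→Machine M1 (85 min), Harbor→Machine M2 (53 min) — total 77+44+30+85+53 = 289 min.
Column-greedy (each machine in turn goes to its cheapest remaining job) gives 317 min, worse by 28.
No other one-to-one assignment undercuts 289 min.

Minimum total: 289 min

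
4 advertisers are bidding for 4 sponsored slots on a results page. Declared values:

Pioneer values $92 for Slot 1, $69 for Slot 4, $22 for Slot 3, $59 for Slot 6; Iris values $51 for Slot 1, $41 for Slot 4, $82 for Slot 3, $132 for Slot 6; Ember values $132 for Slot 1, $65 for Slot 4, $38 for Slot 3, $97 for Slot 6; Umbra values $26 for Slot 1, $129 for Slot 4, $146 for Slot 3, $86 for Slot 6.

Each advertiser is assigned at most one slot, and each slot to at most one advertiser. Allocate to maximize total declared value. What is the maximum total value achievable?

Treat this as an assignment problem: match each advertiser to one slot.
Optimal: Pioneer→Slot 4 ($69), Iris→Slot 6 ($132), Ember→Slot 1 ($132), Umbra→Slot 3 ($146) — total 69+132+132+146 = $479.
Column-greedy (each slot in turn goes to its best remaining advertiser) gives $402, worse by 77.
Swapping Ember↔Pioneer (Ember→Slot 4 $65, Pioneer→Slot 1 $92) loses 44.
Every other assignment is strictly worse.

Maximum total: $479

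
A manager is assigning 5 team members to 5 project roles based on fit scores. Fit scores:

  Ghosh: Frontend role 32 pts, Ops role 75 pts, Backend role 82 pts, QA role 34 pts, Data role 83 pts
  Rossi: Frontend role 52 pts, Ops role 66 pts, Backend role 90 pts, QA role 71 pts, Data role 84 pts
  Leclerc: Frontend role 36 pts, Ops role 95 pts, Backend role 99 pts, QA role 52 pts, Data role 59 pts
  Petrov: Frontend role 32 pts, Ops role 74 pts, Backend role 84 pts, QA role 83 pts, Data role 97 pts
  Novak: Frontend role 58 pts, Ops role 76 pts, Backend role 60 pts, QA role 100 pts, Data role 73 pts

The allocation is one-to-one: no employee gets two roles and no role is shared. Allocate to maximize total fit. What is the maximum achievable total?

Max total: 426 pts

Optimal: Ghosh→Backend role (82 pts), Rossi→Frontend role (52 pts), Leclerc→Ops role (95 pts), Petrov→Data role (97 pts), Novak→QA role (100 pts) — total 82+52+95+97+100 = 426 pts.
Row-greedy (each employee in turn takes its best remaining role) gives 409 pts, worse by 17.
Next-best assignment: Ghosh→Ops role, Rossi→Frontend role, Leclerc→Backend role, Petrov→Data role, Novak→QA role = 423 pts.
No other one-to-one assignment exceeds 426 pts.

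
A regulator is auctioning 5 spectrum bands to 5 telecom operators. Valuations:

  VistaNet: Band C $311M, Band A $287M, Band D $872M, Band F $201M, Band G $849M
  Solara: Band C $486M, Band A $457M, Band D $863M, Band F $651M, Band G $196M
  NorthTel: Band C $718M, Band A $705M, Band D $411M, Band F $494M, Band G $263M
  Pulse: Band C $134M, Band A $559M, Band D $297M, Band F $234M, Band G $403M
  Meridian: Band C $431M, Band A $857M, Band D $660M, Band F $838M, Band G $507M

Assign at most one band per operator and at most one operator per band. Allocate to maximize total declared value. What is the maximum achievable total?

Maximum total: $3827M

Optimal: VistaNet→Band G ($849M), Solara→Band D ($863M), NorthTel→Band C ($718M), Pulse→Band A ($559M), Meridian→Band F ($838M) — total 849+863+718+559+838 = $3827M.
Max-entry greedy (repeatedly take the single best remaining cell) gives $3501M, worse by 326.
Next-best assignment: VistaNet→Band G, Solara→Band D, NorthTel→Band C, Pulse→Band F, Meridian→Band A = $3521M.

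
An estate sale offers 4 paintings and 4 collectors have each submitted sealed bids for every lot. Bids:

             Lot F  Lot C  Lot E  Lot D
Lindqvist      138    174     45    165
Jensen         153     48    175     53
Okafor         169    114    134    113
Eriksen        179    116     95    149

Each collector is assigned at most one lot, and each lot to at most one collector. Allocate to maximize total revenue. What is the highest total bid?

Max total: $667

Optimal: Lindqvist→Lot C ($174), Jensen→Lot E ($175), Okafor→Lot F ($169), Eriksen→Lot D ($149) — total 174+175+169+149 = $667.
Column-greedy (each lot in turn goes to its best remaining collector) gives $641, worse by 26.
Next-best assignment: Lindqvist→Lot C, Jensen→Lot E, Okafor→Lot D, Eriksen→Lot F = $641.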